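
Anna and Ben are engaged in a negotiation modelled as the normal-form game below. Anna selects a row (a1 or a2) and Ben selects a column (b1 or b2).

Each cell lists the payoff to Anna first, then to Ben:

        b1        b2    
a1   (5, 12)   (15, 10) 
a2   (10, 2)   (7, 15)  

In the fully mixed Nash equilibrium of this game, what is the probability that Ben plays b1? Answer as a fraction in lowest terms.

Let y be the probability that Ben plays b1. In a completely mixed equilibrium, Anna must be indifferent between a1 and a2.
Anna's expected payoff from a1 is 5y + 15(1−y); from a2 it is 10y + 7(1−y).
Setting these equal: −10y + 15 = 3y + 7, so y = 8/13.

8/13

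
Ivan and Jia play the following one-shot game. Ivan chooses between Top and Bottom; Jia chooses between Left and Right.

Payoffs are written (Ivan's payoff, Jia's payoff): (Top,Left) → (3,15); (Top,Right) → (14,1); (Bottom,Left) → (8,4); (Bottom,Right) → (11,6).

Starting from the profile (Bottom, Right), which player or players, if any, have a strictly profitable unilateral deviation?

Ivan

Ivan at (Bottom, Right) earns 11; deviating to Top yields 14 — a strict improvement.
Jia earns 6; deviating to Left yields 4 — not better.
Only Ivan has a strictly profitable deviation.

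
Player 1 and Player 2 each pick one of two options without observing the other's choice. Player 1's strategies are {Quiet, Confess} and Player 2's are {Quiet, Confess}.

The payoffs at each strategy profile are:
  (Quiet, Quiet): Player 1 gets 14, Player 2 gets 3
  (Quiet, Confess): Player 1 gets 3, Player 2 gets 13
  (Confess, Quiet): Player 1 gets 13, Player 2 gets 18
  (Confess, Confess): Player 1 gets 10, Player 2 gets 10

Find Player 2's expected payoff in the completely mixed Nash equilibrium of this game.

First find p, the probability Player 1 plays Quiet, from Player 2's indifference between Quiet and Confess: 3p + 18(1−p) = 13p + 10(1−p), giving p = 4/9.
Since Player 2 is indifferent in equilibrium, Player 2's expected payoff equals the payoff from either column against (4/9, 5/9). Using Quiet: 3(4/9) + 18(5/9) = 34/3.

34/3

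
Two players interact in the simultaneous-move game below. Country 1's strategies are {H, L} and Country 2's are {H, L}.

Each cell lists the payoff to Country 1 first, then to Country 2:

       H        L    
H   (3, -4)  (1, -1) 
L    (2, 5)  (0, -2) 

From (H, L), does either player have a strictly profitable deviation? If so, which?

Country 1 at (H, L) earns 1; deviating to L yields 0 — not better.
Country 2 earns -1; deviating to H yields -4 — not better.
Neither player can strictly improve; the profile is a Nash equilibrium.

Neither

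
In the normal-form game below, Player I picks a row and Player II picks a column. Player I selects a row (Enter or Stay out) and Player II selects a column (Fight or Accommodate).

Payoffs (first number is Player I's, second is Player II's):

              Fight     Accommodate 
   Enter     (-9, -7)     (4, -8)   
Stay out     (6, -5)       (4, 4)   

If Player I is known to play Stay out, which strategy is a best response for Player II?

Against Stay out, Player II earns -5 from Fight and 4 from Accommodate.
So Accommodate is the best response.

Accommodate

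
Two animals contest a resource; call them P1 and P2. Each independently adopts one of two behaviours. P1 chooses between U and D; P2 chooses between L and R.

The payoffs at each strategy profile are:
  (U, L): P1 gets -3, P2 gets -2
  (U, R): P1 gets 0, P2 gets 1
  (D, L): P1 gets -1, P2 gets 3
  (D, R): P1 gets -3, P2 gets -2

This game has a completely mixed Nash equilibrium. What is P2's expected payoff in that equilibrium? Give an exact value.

-1/8

First find x, the probability P1 plays U, from P2's indifference between L and R: −2x + 3(1−x) = x − 2(1−x), giving x = 5/8.
Since P2 is indifferent in equilibrium, P2's expected payoff equals the payoff from either column against (5/8, 3/8). Using L: −2(5/8) + 3(3/8) = -1/8.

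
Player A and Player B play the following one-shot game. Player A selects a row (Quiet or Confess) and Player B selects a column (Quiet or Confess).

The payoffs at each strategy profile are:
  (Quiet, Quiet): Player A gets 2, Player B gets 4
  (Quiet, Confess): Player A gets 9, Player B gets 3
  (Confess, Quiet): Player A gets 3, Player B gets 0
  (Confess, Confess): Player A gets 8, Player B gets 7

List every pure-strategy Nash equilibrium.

(Quiet, Quiet): Player A prefers Confess (3 > 2) — not an equilibrium.
(Quiet, Confess): Player B prefers Quiet (4 > 3) — not an equilibrium.
(Confess, Quiet): Player B prefers Confess (7 > 0) — not an equilibrium.
(Confess, Confess): Player A prefers Quiet (9 > 8) — not an equilibrium.

none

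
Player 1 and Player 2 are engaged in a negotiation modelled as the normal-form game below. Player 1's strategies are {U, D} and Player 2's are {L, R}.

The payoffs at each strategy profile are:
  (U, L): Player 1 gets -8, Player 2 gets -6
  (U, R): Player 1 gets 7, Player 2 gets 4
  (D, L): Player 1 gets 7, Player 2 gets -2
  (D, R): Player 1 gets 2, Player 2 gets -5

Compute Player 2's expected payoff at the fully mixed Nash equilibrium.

-38/13

First find p, the probability Player 1 plays U, from Player 2's indifference between L and R: −6p − 2(1−p) = 4p − 5(1−p), giving p = 3/13.
Since Player 2 is indifferent in equilibrium, Player 2's expected payoff equals the payoff from either column against (3/13, 10/13). Using L: −6(3/13) − 2(10/13) = -38/13.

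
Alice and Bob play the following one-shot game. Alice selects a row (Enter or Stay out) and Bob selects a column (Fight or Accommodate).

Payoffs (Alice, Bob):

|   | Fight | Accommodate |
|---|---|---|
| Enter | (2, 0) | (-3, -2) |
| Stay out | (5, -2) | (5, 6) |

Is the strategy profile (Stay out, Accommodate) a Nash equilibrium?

At (Stay out, Accommodate), Alice earns 5; switching to Enter would give -3, so Alice has no profitable deviation.
Bob earns 6; switching to Fight would give -2, so Bob has no profitable deviation.
Neither player can gain by a unilateral deviation, so this profile is a Nash equilibrium.

Yes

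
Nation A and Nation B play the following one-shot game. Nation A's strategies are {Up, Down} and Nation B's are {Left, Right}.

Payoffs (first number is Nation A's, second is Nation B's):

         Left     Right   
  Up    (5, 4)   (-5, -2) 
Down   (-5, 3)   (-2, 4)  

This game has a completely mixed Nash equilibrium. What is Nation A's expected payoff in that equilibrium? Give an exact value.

-35/13

First find q, the probability Nation B plays Left, from Nation A's indifference between Up and Down: 5q − 5(1−q) = −5q − 2(1−q), giving q = 3/13.
Since Nation A is indifferent in equilibrium, Nation A's expected payoff equals the payoff from either row against (3/13, 10/13). Using Up: 5(3/13) − 5(10/13) = -35/13.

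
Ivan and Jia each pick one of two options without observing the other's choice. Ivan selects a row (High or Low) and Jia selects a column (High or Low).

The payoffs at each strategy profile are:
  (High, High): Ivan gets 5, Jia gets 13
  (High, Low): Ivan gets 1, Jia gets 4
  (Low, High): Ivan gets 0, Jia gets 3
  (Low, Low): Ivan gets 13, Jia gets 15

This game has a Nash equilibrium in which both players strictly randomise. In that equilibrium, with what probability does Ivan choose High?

4/7

Let r be the probability that Ivan plays High. In a completely mixed equilibrium, Jia must be indifferent between High and Low.
Jia's expected payoff from High is 13r + 3(1−r); from Low it is 4r + 15(1−r).
Setting these equal: 10r + 3 = −11r + 15, so r = 4/7.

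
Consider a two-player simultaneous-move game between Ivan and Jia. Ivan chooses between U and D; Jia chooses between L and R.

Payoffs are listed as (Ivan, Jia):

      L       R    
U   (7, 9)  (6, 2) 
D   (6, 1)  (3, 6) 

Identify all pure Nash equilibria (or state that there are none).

(U, L): Ivan gets 7 ≥ 6 from D, and Jia gets 9 ≥ 2 from R — Nash equilibrium.
(U, R): Jia prefers L (9 > 2) — not an equilibrium.
(D, L): Ivan prefers U (7 > 6); Jia prefers R (6 > 1) — not an equilibrium.
(D, R): Ivan prefers U (6 > 3) — not an equilibrium.

(U, L)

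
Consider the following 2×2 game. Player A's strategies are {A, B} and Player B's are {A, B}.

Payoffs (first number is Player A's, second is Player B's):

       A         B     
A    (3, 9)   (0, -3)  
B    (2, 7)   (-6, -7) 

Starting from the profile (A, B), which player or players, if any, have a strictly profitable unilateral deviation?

Player A at (A, B) earns 0; deviating to B yields -6 — not better.
Player B earns -3; deviating to A yields 9 — a strict improvement.
Only Player B has a strictly profitable deviation.

Player B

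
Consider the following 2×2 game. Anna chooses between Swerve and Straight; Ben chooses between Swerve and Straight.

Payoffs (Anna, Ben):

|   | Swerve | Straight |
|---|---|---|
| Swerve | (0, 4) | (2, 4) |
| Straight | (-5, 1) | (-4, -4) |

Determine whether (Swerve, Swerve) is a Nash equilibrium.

Yes

At (Swerve, Swerve), Anna earns 0; switching to Straight would give -5, so Anna has no profitable deviation.
Ben earns 4; switching to Straight would give 4, so Ben has no profitable deviation.
Neither player can gain by a unilateral deviation, so this profile is a Nash equilibrium.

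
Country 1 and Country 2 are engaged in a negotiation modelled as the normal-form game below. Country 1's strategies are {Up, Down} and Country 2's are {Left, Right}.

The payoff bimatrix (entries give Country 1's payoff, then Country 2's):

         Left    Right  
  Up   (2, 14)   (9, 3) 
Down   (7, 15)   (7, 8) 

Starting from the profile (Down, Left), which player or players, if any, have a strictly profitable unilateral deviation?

Neither

Country 1 at (Down, Left) earns 7; deviating to Up yields 2 — not better.
Country 2 earns 15; deviating to Right yields 8 — not better.
Neither player can strictly improve; the profile is a Nash equilibrium.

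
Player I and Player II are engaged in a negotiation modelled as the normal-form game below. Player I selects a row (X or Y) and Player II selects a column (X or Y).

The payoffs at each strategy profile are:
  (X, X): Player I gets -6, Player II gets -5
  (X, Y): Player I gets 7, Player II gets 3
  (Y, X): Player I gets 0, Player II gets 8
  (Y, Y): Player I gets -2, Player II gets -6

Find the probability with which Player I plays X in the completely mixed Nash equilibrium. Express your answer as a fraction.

7/11

Let p be the probability that Player I plays X. In a completely mixed equilibrium, Player II must be indifferent between X and Y.
Player II's expected payoff from X is −5p + 8(1−p); from Y it is 3p − 6(1−p).
Setting these equal: −13p + 8 = 9p − 6, so p = 7/11.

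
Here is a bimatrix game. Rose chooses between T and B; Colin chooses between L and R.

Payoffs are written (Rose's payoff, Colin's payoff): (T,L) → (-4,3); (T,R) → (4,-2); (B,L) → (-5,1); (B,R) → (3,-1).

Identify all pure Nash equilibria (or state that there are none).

(T, L)

(T, L): Rose gets -4 ≥ -5 from B, and Colin gets 3 ≥ -2 from R — Nash equilibrium.
(T, R): Colin prefers L (3 > -2) — not an equilibrium.
(B, L): Rose prefers T (-4 > -5) — not an equilibrium.
(B, R): Rose prefers T (4 > 3); Colin prefers L (1 > -1) — not an equilibrium.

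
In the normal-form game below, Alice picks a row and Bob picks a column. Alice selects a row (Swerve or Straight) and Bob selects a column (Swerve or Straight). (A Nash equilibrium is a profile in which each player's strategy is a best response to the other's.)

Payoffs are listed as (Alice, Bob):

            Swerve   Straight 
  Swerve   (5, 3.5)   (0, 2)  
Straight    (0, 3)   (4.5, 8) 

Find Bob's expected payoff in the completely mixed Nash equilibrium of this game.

44/13

First find p, the probability Alice plays Swerve, from Bob's indifference between Swerve and Straight: 3.5p + 3(1−p) = 2p + 8(1−p), giving p = 10/13.
Since Bob is indifferent in equilibrium, Bob's expected payoff equals the payoff from either column against (10/13, 3/13). Using Swerve: 3.5(10/13) + 3(3/13) = 44/13.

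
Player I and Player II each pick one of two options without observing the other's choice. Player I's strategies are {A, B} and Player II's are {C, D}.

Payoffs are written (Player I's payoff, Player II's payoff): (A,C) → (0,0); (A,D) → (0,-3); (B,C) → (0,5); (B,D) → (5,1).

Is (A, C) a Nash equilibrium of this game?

Yes

At (A, C), Player I earns 0; switching to B would give 0, so Player I has no profitable deviation.
Player II earns 0; switching to D would give -3, so Player II has no profitable deviation.
Neither player can gain by a unilateral deviation, so this profile is a Nash equilibrium.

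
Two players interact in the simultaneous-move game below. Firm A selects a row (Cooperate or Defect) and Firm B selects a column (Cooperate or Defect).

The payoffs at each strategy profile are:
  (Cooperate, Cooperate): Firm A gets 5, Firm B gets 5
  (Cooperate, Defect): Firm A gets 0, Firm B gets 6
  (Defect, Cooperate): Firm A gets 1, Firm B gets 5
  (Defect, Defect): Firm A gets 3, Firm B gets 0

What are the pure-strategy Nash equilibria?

(Cooperate, Cooperate): Firm B prefers Defect (6 > 5) — not an equilibrium.
(Cooperate, Defect): Firm A prefers Defect (3 > 0) — not an equilibrium.
(Defect, Cooperate): Firm A prefers Cooperate (5 > 1) — not an equilibrium.
(Defect, Defect): Firm B prefers Cooperate (5 > 0) — not an equilibrium.

none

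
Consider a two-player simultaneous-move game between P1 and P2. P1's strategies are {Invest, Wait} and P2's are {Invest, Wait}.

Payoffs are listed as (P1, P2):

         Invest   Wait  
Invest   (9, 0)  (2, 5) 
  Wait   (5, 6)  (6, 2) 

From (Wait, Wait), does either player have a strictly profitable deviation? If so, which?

P1 at (Wait, Wait) earns 6; deviating to Invest yields 2 — not better.
P2 earns 2; deviating to Invest yields 6 — a strict improvement.
Only P2 has a strictly profitable deviation.

P2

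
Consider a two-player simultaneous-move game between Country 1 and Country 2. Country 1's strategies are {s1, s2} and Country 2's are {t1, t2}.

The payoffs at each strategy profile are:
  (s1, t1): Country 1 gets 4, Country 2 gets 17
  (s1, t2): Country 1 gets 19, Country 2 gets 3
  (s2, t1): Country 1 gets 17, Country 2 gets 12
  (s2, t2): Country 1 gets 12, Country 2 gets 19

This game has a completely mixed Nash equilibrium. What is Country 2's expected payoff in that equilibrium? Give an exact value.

41/3

First find p, the probability Country 1 plays s1, from Country 2's indifference between t1 and t2: 17p + 12(1−p) = 3p + 19(1−p), giving p = 1/3.
Since Country 2 is indifferent in equilibrium, Country 2's expected payoff equals the payoff from either column against (1/3, 2/3). Using t1: 17(1/3) + 12(2/3) = 41/3.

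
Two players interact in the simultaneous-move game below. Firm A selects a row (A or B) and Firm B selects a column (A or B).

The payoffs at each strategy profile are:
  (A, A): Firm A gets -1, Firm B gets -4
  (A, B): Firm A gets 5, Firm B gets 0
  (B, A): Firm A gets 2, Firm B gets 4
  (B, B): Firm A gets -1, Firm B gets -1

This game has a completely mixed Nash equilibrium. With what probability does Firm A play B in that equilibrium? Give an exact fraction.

Let r be the probability that Firm A plays A. In a completely mixed equilibrium, Firm B must be indifferent between A and B.
Firm B's expected payoff from A is −4r + 4(1−r); from B it is −(1−r).
Setting these equal: −8r + 4 = r − 1, so r = 5/9.
Therefore Firm A plays B with probability 1 − 5/9 = 4/9.

4/9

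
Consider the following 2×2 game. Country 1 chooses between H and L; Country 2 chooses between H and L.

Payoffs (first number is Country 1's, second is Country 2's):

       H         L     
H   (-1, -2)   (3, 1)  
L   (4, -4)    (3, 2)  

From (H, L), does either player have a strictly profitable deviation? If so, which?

Neither

Country 1 at (H, L) earns 3; deviating to L yields 3 — not better.
Country 2 earns 1; deviating to H yields -2 — not better.
Neither player can strictly improve; the profile is a Nash equilibrium.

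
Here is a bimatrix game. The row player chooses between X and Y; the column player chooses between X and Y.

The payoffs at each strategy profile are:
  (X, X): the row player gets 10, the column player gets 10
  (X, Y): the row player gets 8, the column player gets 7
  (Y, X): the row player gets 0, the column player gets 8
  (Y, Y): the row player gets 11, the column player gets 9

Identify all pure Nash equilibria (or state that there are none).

(X, X): the row player gets 10 ≥ 0 from Y, and the column player gets 10 ≥ 7 from Y — Nash equilibrium.
(X, Y): the row player prefers Y (11 > 8); the column player prefers X (10 > 7) — not an equilibrium.
(Y, X): the row player prefers X (10 > 0); the column player prefers Y (9 > 8) — not an equilibrium.
(Y, Y): the row player gets 11 ≥ 8 from X, and the column player gets 9 ≥ 8 from X — Nash equilibrium.

(X, X) and (Y, Y)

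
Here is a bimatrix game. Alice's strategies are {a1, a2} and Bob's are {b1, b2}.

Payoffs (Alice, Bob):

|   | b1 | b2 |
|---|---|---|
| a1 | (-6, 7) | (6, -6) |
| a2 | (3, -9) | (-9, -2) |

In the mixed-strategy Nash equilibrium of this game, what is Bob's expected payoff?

First find x, the probability Alice plays a1, from Bob's indifference between b1 and b2: 7x − 9(1−x) = −6x − 2(1−x), giving x = 7/20.
Since Bob is indifferent in equilibrium, Bob's expected payoff equals the payoff from either column against (7/20, 13/20). Using b1: 7(7/20) − 9(13/20) = -17/5.

-17/5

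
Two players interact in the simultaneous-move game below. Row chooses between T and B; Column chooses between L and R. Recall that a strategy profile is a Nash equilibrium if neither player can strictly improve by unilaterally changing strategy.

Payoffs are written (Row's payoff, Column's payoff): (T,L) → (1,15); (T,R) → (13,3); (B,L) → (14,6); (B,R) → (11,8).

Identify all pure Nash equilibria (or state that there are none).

(T, L): Row prefers B (14 > 1) — not an equilibrium.
(T, R): Column prefers L (15 > 3) — not an equilibrium.
(B, L): Column prefers R (8 > 6) — not an equilibrium.
(B, R): Row prefers T (13 > 11) — not an equilibrium.

none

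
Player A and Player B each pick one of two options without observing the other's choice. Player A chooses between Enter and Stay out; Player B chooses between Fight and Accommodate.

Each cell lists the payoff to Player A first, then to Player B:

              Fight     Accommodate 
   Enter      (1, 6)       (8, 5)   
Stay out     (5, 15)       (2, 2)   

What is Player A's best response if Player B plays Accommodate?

Enter

Against Accommodate, Player A earns 8 from Enter and 2 from Stay out.
So Enter is the best response.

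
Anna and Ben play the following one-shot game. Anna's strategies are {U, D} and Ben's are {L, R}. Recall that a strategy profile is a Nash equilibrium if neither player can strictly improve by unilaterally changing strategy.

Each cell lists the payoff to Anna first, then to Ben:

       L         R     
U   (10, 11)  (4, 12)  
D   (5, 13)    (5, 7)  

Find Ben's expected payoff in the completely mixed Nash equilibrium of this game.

First find x, the probability Anna plays U, from Ben's indifference between L and R: 11x + 13(1−x) = 12x + 7(1−x), giving x = 6/7.
Since Ben is indifferent in equilibrium, Ben's expected payoff equals the payoff from either column against (6/7, 1/7). Using L: 11(6/7) + 13(1/7) = 79/7.

79/7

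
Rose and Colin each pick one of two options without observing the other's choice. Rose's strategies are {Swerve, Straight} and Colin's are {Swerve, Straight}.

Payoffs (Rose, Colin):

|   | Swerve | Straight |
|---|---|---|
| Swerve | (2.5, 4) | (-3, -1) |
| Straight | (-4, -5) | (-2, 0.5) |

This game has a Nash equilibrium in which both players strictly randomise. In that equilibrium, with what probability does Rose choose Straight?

Let p be the probability that Rose plays Swerve. In a completely mixed equilibrium, Colin must be indifferent between Swerve and Straight.
Colin's expected payoff from Swerve is 4p − 5(1−p); from Straight it is −p + 0.5(1−p).
Setting these equal: 9p − 5 = −1.5p + 0.5, so p = 11/21.
Therefore Rose plays Straight with probability 1 − 11/21 = 10/21.

10/21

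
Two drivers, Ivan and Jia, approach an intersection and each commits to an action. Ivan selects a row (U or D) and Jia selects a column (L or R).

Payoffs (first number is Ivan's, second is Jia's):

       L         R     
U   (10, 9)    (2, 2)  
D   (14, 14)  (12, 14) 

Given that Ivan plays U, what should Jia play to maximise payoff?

Against U, Jia earns 9 from L and 2 from R.
So L is the best response.

L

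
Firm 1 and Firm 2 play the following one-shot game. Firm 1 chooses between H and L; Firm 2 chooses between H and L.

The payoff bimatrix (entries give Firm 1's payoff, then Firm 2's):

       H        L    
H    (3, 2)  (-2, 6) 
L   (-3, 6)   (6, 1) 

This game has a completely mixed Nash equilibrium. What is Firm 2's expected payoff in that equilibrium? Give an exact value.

34/9

First find x, the probability Firm 1 plays H, from Firm 2's indifference between H and L: 2x + 6(1−x) = 6x + (1−x), giving x = 5/9.
Since Firm 2 is indifferent in equilibrium, Firm 2's expected payoff equals the payoff from either column against (5/9, 4/9). Using H: 2(5/9) + 6(4/9) = 34/9.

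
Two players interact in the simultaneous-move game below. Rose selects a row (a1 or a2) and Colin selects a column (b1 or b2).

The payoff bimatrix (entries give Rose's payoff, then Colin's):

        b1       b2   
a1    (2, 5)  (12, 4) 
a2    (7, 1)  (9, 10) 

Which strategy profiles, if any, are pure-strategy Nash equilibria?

none

(a1, b1): Rose prefers a2 (7 > 2) — not an equilibrium.
(a1, b2): Colin prefers b1 (5 > 4) — not an equilibrium.
(a2, b1): Colin prefers b2 (10 > 1) — not an equilibrium.
(a2, b2): Rose prefers a1 (12 > 9) — not an equilibrium.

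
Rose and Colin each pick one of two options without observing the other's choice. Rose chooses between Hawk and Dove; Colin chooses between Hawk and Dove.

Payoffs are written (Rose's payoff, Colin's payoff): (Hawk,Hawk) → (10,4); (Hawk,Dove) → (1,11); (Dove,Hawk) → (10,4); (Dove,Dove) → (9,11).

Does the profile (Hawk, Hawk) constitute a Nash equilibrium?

No

At (Hawk, Hawk), Rose earns 10; switching to Dove would give 10, so Rose has no profitable deviation.
Colin earns 4; switching to Dove would give 11, so Colin would deviate.
Since at least one player can profitably deviate, this is not a Nash equilibrium.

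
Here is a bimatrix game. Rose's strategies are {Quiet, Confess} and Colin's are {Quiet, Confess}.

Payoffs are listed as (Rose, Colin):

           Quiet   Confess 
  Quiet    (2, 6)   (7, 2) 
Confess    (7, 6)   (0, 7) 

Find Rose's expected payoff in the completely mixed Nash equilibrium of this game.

49/12

First find y, the probability Colin plays Quiet, from Rose's indifference between Quiet and Confess: 2y + 7(1−y) = 7y, giving y = 7/12.
Since Rose is indifferent in equilibrium, Rose's expected payoff equals the payoff from either row against (7/12, 5/12). Using Quiet: 2(7/12) + 7(5/12) = 49/12.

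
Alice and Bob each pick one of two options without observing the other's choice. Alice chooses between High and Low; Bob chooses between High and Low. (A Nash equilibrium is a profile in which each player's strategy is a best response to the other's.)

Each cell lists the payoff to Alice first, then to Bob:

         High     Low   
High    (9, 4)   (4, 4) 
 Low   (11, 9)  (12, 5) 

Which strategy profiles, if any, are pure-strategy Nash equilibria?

(Low, High)

(High, High): Alice prefers Low (11 > 9) — not an equilibrium.
(High, Low): Alice prefers Low (12 > 4) — not an equilibrium.
(Low, High): Alice gets 11 ≥ 9 from High, and Bob gets 9 ≥ 5 from Low — Nash equilibrium.
(Low, Low): Bob prefers High (9 > 5) — not an equilibrium.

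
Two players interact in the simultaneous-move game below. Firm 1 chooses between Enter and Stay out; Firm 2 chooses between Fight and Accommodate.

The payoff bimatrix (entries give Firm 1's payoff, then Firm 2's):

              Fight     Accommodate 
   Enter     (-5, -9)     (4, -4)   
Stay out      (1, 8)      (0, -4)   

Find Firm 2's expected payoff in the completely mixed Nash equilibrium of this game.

-4

First find p, the probability Firm 1 plays Enter, from Firm 2's indifference between Fight and Accommodate: −9p + 8(1−p) = −4p − 4(1−p), giving p = 12/17.
Since Firm 2 is indifferent in equilibrium, Firm 2's expected payoff equals the payoff from either column against (12/17, 5/17). Using Fight: −9(12/17) + 8(5/17) = -4.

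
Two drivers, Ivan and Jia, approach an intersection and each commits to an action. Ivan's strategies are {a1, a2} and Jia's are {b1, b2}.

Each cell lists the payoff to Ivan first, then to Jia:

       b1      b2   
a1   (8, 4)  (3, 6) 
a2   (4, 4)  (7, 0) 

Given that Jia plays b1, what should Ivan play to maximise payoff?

a1

Against b1, Ivan earns 8 from a1 and 4 from a2.
So a1 is the best response.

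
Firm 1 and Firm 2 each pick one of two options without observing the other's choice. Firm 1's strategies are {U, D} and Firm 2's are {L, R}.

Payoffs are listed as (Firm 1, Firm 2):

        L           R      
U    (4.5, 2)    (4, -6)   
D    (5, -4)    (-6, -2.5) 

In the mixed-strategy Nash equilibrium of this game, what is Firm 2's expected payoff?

-58/19

First find x, the probability Firm 1 plays U, from Firm 2's indifference between L and R: 2x − 4(1−x) = −6x − 2.5(1−x), giving x = 3/19.
Since Firm 2 is indifferent in equilibrium, Firm 2's expected payoff equals the payoff from either column against (3/19, 16/19). Using L: 2(3/19) − 4(16/19) = -58/19.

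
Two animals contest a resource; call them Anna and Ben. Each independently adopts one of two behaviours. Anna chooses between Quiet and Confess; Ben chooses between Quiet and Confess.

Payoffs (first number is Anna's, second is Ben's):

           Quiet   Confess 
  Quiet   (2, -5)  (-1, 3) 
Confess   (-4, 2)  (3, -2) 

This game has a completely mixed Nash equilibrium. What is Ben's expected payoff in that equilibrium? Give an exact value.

-1/3

First find p, the probability Anna plays Quiet, from Ben's indifference between Quiet and Confess: −5p + 2(1−p) = 3p − 2(1−p), giving p = 1/3.
Since Ben is indifferent in equilibrium, Ben's expected payoff equals the payoff from either column against (1/3, 2/3). Using Quiet: −5(1/3) + 2(2/3) = -1/3.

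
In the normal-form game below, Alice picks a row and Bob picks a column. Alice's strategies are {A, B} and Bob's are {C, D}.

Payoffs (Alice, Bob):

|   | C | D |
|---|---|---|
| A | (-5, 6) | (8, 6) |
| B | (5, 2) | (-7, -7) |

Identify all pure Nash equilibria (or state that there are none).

(A, D) and (B, C)

(A, C): Alice prefers B (5 > -5) — not an equilibrium.
(A, D): Alice gets 8 ≥ -7 from B, and Bob gets 6 ≥ 6 from C — Nash equilibrium.
(B, C): Alice gets 5 ≥ -5 from A, and Bob gets 2 ≥ -7 from D — Nash equilibrium.
(B, D): Alice prefers A (8 > -7); Bob prefers C (2 > -7) — not an equilibrium.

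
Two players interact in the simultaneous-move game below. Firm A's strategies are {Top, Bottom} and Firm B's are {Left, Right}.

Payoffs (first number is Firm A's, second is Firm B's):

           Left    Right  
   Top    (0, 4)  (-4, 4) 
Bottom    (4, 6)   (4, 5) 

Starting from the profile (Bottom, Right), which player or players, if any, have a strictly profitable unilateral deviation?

Firm A at (Bottom, Right) earns 4; deviating to Top yields -4 — not better.
Firm B earns 5; deviating to Left yields 6 — a strict improvement.
Only Firm B has a strictly profitable deviation.

Firm B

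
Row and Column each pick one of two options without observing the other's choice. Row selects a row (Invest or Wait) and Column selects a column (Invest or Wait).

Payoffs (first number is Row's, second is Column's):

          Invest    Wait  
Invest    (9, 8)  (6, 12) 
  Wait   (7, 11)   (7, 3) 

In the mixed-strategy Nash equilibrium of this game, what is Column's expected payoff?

First find x, the probability Row plays Invest, from Column's indifference between Invest and Wait: 8x + 11(1−x) = 12x + 3(1−x), giving x = 2/3.
Since Column is indifferent in equilibrium, Column's expected payoff equals the payoff from either column against (2/3, 1/3). Using Invest: 8(2/3) + 11(1/3) = 9.

9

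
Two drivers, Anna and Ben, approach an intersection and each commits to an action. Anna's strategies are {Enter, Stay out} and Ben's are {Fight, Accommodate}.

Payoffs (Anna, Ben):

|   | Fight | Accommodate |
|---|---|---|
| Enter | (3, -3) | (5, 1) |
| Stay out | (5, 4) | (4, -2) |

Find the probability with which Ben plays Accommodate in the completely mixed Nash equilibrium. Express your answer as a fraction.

Let c be the probability that Ben plays Fight. In a completely mixed equilibrium, Anna must be indifferent between Enter and Stay out.
Anna's expected payoff from Enter is 3c + 5(1−c); from Stay out it is 5c + 4(1−c).
Setting these equal: −2c + 5 = c + 4, so c = 1/3.
Therefore Ben plays Accommodate with probability 1 − 1/3 = 2/3.

2/3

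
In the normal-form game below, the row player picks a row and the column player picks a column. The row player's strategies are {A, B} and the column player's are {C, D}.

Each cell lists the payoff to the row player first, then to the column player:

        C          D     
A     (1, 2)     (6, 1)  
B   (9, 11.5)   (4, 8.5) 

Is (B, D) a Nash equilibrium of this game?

At (B, D), the row player earns 4; switching to A would give 6, so the row player would deviate.
The column player earns 8.5; switching to C would give 11.5, so the column player would deviate.
Since at least one player can profitably deviate, this is not a Nash equilibrium.

No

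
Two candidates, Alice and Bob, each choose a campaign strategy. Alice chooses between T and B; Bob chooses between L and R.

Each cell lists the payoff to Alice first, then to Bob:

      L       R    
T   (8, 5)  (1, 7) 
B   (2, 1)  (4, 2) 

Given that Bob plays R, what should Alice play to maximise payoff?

Against R, Alice earns 1 from T and 4 from B.
So B is the best response.

B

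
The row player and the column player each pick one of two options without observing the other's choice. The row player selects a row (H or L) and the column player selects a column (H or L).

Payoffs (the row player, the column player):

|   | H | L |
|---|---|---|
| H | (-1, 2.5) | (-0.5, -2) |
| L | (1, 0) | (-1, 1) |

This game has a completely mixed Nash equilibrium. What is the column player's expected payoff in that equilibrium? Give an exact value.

5/11

First find p, the probability the row player plays H, from the column player's indifference between H and L: 2.5p = −2p + (1−p), giving p = 2/11.
Since the column player is indifferent in equilibrium, the column player's expected payoff equals the payoff from either column against (2/11, 9/11). Using H: 2.5(2/11) = 5/11.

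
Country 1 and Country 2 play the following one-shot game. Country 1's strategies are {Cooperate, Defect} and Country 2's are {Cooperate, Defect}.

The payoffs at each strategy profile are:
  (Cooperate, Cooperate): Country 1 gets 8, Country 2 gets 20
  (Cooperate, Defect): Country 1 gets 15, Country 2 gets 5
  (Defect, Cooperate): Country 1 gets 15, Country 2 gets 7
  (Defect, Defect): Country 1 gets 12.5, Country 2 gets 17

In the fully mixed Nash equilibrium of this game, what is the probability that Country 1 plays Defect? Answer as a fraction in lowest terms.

Let p be the probability that Country 1 plays Cooperate. In a completely mixed equilibrium, Country 2 must be indifferent between Cooperate and Defect.
Country 2's expected payoff from Cooperate is 20p + 7(1−p); from Defect it is 5p + 17(1−p).
Setting these equal: 13p + 7 = −12p + 17, so p = 2/5.
Therefore Country 1 plays Defect with probability 1 − 2/5 = 3/5.

3/5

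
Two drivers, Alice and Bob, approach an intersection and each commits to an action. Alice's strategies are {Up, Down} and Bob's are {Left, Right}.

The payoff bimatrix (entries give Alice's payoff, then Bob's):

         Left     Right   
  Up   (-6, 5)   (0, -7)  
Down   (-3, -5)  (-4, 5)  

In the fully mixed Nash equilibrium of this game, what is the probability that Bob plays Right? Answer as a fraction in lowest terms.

3/7

Let y be the probability that Bob plays Left. In a completely mixed equilibrium, Alice must be indifferent between Up and Down.
Alice's expected payoff from Up is −6y; from Down it is −3y − 4(1−y).
Setting these equal: −6y = y − 4, so y = 4/7.
Therefore Bob plays Right with probability 1 − 4/7 = 3/7.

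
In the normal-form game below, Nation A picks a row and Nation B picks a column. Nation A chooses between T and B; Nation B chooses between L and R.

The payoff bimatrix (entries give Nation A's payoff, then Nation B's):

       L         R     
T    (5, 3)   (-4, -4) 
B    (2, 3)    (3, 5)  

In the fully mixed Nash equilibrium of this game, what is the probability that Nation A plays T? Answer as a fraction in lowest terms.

2/9

Let r be the probability that Nation A plays T. In a completely mixed equilibrium, Nation B must be indifferent between L and R.
Nation B's expected payoff from L is 3r + 3(1−r); from R it is −4r + 5(1−r).
Setting these equal: 3 = −9r + 5, so r = 2/9.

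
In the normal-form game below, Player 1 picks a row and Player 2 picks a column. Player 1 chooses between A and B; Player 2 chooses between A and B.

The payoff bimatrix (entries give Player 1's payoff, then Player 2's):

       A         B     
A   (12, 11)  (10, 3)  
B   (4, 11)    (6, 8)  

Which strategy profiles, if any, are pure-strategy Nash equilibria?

(A, A): Player 1 gets 12 ≥ 4 from B, and Player 2 gets 11 ≥ 3 from B — Nash equilibrium.
(A, B): Player 2 prefers A (11 > 3) — not an equilibrium.
(B, A): Player 1 prefers A (12 > 4) — not an equilibrium.
(B, B): Player 1 prefers A (10 > 6); Player 2 prefers A (11 > 8) — not an equilibrium.

(A, A)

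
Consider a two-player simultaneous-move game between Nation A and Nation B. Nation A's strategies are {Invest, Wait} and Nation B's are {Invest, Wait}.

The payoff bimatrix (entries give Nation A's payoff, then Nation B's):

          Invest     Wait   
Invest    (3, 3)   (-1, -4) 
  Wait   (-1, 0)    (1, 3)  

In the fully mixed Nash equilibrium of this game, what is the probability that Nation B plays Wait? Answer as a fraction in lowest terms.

Let c be the probability that Nation B plays Invest. In a completely mixed equilibrium, Nation A must be indifferent between Invest and Wait.
Nation A's expected payoff from Invest is 3c − (1−c); from Wait it is −c + (1−c).
Setting these equal: 4c − 1 = −2c + 1, so c = 1/3.
Therefore Nation B plays Wait with probability 1 − 1/3 = 2/3.

2/3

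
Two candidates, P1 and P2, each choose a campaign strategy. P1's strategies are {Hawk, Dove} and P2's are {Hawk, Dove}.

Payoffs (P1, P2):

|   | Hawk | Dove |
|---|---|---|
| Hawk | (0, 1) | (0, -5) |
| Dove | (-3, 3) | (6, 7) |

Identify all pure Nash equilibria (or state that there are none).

(Hawk, Hawk) and (Dove, Dove)

(Hawk, Hawk): P1 gets 0 ≥ -3 from Dove, and P2 gets 1 ≥ -5 from Dove — Nash equilibrium.
(Hawk, Dove): P1 prefers Dove (6 > 0); P2 prefers Hawk (1 > -5) — not an equilibrium.
(Dove, Hawk): P1 prefers Hawk (0 > -3); P2 prefers Dove (7 > 3) — not an equilibrium.
(Dove, Dove): P1 gets 6 ≥ 0 from Hawk, and P2 gets 7 ≥ 3 from Hawk — Nash equilibrium.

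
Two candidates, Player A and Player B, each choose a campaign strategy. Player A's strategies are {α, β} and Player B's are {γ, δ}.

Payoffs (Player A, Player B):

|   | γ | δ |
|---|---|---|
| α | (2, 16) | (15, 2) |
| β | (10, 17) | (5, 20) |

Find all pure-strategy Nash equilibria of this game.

(α, γ): Player A prefers β (10 > 2) — not an equilibrium.
(α, δ): Player B prefers γ (16 > 2) — not an equilibrium.
(β, γ): Player B prefers δ (20 > 17) — not an equilibrium.
(β, δ): Player A prefers α (15 > 5) — not an equilibrium.

none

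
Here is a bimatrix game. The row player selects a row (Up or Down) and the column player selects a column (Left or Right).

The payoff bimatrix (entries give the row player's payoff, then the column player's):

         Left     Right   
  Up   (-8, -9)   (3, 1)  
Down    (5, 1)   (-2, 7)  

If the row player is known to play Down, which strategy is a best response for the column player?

Right

Against Down, the column player earns 1 from Left and 7 from Right.
So Right is the best response.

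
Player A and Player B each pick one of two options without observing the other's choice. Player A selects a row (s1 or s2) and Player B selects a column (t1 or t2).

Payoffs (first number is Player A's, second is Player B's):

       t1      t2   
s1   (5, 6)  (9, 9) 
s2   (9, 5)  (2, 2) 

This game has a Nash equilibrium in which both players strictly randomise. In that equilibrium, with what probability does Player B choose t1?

Let y be the probability that Player B plays t1. In a completely mixed equilibrium, Player A must be indifferent between s1 and s2.
Player A's expected payoff from s1 is 5y + 9(1−y); from s2 it is 9y + 2(1−y).
Setting these equal: −4y + 9 = 7y + 2, so y = 7/11.

7/11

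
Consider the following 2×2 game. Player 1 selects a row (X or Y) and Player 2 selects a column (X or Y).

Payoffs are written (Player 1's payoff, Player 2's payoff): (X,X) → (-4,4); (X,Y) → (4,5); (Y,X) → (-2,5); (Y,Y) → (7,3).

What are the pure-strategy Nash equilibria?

(X, X): Player 1 prefers Y (-2 > -4); Player 2 prefers Y (5 > 4) — not an equilibrium.
(X, Y): Player 1 prefers Y (7 > 4) — not an equilibrium.
(Y, X): Player 1 gets -2 ≥ -4 from X, and Player 2 gets 5 ≥ 3 from Y — Nash equilibrium.
(Y, Y): Player 2 prefers X (5 > 3) — not an equilibrium.

(Y, X)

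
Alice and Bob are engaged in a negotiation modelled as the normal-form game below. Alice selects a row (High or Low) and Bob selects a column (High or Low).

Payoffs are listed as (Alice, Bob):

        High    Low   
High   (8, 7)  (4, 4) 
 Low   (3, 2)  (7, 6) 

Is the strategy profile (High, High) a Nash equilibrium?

At (High, High), Alice earns 8; switching to Low would give 3, so Alice has no profitable deviation.
Bob earns 7; switching to Low would give 4, so Bob has no profitable deviation.
Neither player can gain by a unilateral deviation, so this profile is a Nash equilibrium.

Yes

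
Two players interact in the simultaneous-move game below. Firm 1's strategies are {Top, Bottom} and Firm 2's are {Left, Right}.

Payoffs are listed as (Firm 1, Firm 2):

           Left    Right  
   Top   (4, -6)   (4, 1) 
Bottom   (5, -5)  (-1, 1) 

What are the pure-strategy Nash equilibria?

(Top, Right)

(Top, Left): Firm 1 prefers Bottom (5 > 4); Firm 2 prefers Right (1 > -6) — not an equilibrium.
(Top, Right): Firm 1 gets 4 ≥ -1 from Bottom, and Firm 2 gets 1 ≥ -6 from Left — Nash equilibrium.
(Bottom, Left): Firm 2 prefers Right (1 > -5) — not an equilibrium.
(Bottom, Right): Firm 1 prefers Top (4 > -1) — not an equilibrium.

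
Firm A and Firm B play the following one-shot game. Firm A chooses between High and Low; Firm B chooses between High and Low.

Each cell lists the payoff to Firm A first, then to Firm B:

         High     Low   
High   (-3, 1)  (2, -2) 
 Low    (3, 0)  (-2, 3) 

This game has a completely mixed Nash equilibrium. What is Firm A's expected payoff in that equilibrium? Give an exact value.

0

First find q, the probability Firm B plays High, from Firm A's indifference between High and Low: −3q + 2(1−q) = 3q − 2(1−q), giving q = 2/5.
Since Firm A is indifferent in equilibrium, Firm A's expected payoff equals the payoff from either row against (2/5, 3/5). Using High: −3(2/5) + 2(3/5) = 0.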